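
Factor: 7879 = 7879^1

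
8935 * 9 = 80415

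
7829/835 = 7829/835 = 9.38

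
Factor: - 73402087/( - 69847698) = 2^( - 1 )*3^( - 1 ) * 11^1*2549^(  -  1)*4567^(-1) *6672917^1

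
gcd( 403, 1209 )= 403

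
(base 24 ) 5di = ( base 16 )C8A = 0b110010001010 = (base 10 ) 3210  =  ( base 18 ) 9g6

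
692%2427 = 692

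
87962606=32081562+55881044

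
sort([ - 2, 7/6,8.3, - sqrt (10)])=[ - sqrt( 10 ), - 2,7/6, 8.3 ] 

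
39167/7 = 5595 + 2/7 = 5595.29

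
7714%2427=433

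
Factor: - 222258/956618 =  - 3^1*13^( - 1)*17^1*2179^1*36793^(-1) = -111129/478309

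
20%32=20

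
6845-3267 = 3578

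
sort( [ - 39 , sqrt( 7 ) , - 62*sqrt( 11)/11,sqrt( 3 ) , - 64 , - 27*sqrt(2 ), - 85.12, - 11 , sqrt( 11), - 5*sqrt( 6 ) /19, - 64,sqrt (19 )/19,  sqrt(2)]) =[ - 85.12, - 64, - 64 , - 39, - 27* sqrt( 2 ) , - 62*sqrt( 11)/11, - 11 ,-5*sqrt(6)/19, sqrt( 19)/19 , sqrt( 2 ),sqrt( 3), sqrt(7),  sqrt(11) ]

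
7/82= 7/82 = 0.09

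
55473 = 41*1353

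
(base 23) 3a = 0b1001111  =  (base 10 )79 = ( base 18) 47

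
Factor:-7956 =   -  2^2*3^2*13^1*17^1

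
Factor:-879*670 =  - 2^1*3^1*5^1 * 67^1*293^1  =  - 588930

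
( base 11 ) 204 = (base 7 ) 501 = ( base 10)246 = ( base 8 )366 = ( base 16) F6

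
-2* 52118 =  - 104236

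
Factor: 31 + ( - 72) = - 41 = - 41^1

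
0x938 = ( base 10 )2360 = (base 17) 82e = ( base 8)4470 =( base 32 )29O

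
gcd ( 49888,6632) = 8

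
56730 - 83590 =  - 26860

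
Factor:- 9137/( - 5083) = 13^( -1 )*17^(-1)*23^ ( - 1)*9137^1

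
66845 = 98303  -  31458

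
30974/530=15487/265=58.44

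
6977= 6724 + 253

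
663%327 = 9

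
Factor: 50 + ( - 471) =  - 421= -421^1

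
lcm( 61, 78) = 4758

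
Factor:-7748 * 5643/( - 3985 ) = 2^2*3^3*5^( - 1 )*11^1*13^1*19^1*149^1*797^(-1 ) = 43721964/3985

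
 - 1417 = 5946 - 7363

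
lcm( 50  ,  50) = 50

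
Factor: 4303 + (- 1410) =2893 = 11^1* 263^1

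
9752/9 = 9752/9=1083.56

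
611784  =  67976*9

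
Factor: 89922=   2^1*3^1*7^1*2141^1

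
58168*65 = 3780920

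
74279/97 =74279/97  =  765.76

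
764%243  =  35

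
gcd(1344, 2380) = 28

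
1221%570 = 81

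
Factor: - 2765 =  - 5^1*7^1*79^1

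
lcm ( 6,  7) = 42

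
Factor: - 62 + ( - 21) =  - 83  =  - 83^1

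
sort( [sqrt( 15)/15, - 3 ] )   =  [ - 3, sqrt (15) /15]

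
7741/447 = 7741/447 = 17.32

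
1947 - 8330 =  - 6383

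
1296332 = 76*17057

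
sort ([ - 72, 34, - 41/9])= [ - 72, - 41/9,34]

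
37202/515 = 72 + 122/515 = 72.24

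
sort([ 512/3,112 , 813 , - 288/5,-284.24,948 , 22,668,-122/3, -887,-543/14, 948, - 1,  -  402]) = [ - 887, - 402, - 284.24, - 288/5, - 122/3, - 543/14, - 1,22,112,512/3, 668, 813,948 , 948]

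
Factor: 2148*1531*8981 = 29534808828 = 2^2*3^1*7^1*179^1*1283^1*1531^1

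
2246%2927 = 2246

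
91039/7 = 13005 + 4/7= 13005.57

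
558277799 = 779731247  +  -221453448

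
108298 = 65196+43102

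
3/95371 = 3/95371=0.00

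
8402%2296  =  1514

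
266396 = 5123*52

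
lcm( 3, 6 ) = 6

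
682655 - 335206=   347449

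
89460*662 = 59222520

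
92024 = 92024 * 1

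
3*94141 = 282423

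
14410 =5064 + 9346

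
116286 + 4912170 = 5028456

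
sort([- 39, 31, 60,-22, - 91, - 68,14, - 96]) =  [ - 96, - 91, - 68,-39, - 22, 14,31, 60 ] 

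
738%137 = 53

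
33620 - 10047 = 23573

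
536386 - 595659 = -59273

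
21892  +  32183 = 54075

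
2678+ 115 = 2793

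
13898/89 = 156 + 14/89 = 156.16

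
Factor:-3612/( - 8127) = 2^2* 3^( - 2) = 4/9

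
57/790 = 57/790 = 0.07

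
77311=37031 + 40280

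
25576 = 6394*4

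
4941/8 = 617 + 5/8 = 617.62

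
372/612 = 31/51= 0.61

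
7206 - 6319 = 887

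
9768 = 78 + 9690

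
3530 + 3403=6933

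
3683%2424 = 1259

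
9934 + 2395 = 12329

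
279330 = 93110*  3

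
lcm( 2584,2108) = 80104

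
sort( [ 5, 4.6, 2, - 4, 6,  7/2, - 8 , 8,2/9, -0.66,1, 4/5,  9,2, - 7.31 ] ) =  [ - 8, - 7.31, - 4,-0.66 , 2/9,  4/5, 1,2,2, 7/2, 4.6,5,6, 8 , 9]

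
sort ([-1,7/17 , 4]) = [-1,7/17, 4]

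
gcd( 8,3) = 1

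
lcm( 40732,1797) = 122196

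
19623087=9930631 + 9692456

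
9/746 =9/746 = 0.01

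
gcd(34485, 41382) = 6897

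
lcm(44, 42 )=924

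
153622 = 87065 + 66557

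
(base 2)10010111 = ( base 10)151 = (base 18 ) 87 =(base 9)177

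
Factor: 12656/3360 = 113/30 = 2^(  -  1) * 3^(  -  1) * 5^( - 1 )*113^1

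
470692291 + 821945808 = 1292638099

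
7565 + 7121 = 14686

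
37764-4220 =33544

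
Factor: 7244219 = 241^1*30059^1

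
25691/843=30 +401/843 = 30.48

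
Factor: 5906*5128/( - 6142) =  - 2^3*37^( - 1)*83^( - 1 ) * 641^1 * 2953^1 = -15142984/3071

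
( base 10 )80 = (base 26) 32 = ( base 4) 1100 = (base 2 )1010000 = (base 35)2A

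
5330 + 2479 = 7809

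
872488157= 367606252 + 504881905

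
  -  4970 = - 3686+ - 1284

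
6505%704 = 169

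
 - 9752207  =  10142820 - 19895027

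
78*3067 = 239226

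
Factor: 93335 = 5^1*11^1*1697^1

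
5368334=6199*866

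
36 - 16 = 20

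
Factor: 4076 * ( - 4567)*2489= - 2^2*19^1 * 131^1*1019^1*4567^1 = -46332963988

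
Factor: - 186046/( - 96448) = 2^(  -  5)*7^1*11^( - 1) *97^1 = 679/352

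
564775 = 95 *5945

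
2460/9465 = 164/631 = 0.26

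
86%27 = 5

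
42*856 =35952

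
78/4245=26/1415 = 0.02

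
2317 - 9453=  - 7136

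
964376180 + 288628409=1253004589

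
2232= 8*279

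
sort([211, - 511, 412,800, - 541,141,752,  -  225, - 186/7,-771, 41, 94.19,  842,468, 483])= [ - 771, - 541,-511, - 225, - 186/7,41,94.19,141, 211,412, 468,483,752, 800,842]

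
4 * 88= 352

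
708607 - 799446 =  - 90839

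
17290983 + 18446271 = 35737254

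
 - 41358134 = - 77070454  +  35712320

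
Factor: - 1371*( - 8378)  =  11486238  =  2^1*3^1*59^1 * 71^1*457^1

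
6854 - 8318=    - 1464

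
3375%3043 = 332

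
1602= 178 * 9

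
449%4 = 1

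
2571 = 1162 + 1409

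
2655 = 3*885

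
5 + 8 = 13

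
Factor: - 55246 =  - 2^1*23^1*1201^1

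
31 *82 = 2542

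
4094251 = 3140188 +954063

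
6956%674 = 216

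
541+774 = 1315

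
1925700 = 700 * 2751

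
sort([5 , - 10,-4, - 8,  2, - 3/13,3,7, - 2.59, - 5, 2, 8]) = [ - 10,  -  8,-5, - 4 , - 2.59, - 3/13,2,  2,3,  5, 7, 8] 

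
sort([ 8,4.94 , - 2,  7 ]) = [ - 2,4.94,  7,8 ] 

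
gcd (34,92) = 2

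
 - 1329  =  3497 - 4826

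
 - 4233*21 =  - 88893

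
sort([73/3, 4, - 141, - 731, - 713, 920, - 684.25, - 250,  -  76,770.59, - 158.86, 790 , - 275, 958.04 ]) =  [  -  731, - 713 , - 684.25, - 275 , - 250, - 158.86, - 141, - 76, 4, 73/3  ,  770.59, 790,920,958.04] 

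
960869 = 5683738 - 4722869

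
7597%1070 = 107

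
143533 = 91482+52051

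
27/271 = 27/271 = 0.10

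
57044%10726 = 3414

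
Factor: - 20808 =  - 2^3*3^2*17^2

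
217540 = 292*745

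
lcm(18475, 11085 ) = 55425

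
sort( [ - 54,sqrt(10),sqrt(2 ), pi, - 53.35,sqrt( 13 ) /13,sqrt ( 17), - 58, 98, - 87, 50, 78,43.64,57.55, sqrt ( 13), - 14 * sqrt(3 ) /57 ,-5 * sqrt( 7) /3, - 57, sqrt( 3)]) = [ - 87, - 58, - 57, - 54, - 53.35,  -  5 * sqrt(7)/3 , - 14*sqrt(3 )/57, sqrt( 13 ) /13, sqrt(2 ),sqrt(3 ) , pi,  sqrt(10 ), sqrt( 13 ), sqrt( 17),43.64, 50,57.55, 78, 98] 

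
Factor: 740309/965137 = 79^1*809^(  -  1 )*1193^(-1 )*9371^1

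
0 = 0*109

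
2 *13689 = 27378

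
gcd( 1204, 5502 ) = 14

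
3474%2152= 1322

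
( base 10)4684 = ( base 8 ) 11114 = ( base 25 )7C9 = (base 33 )49V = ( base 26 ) 6o4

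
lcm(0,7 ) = 0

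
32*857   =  27424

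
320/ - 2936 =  - 40/367 = - 0.11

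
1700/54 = 850/27 = 31.48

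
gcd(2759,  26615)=1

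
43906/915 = 43906/915 = 47.98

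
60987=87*701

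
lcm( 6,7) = 42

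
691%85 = 11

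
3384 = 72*47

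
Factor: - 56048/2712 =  - 2^1*3^( - 1) * 31^1 = - 62/3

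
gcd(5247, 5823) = 9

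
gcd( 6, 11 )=1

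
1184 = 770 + 414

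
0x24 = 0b100100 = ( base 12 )30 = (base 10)36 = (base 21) 1f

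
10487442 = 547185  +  9940257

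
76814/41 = 1873 + 21/41 = 1873.51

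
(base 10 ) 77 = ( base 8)115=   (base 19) 41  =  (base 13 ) 5c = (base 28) 2l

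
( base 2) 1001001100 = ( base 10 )588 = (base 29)K8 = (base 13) 363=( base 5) 4323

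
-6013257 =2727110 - 8740367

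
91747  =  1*91747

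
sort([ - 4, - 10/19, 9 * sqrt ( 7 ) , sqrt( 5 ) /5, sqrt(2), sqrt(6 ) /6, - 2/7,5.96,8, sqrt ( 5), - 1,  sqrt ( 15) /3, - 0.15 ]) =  [ - 4, - 1, - 10/19,-2/7, - 0.15,  sqrt( 6 )/6,sqrt ( 5)/5,  sqrt( 15) /3, sqrt(2),sqrt( 5), 5.96,8,9 *sqrt( 7) ]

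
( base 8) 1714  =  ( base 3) 1100000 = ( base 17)363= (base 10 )972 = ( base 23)1j6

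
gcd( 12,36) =12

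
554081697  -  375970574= 178111123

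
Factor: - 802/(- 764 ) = 2^ ( - 1 ) * 191^ ( -1 ) * 401^1=401/382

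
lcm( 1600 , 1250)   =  40000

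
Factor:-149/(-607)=149^1 * 607^(-1 ) 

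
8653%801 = 643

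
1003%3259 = 1003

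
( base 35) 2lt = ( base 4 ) 302032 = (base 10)3214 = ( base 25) 53E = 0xc8e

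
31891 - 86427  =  -54536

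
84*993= 83412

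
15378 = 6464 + 8914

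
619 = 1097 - 478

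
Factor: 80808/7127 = 2^3*3^1 * 7^1*13^1*37^1 * 7127^( - 1 )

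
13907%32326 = 13907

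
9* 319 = 2871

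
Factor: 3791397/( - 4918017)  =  -1263799/1639339= - 13^(-1)*19^( - 1)*6637^(-1 )*1263799^1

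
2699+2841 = 5540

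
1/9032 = 1/9032 = 0.00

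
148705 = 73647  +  75058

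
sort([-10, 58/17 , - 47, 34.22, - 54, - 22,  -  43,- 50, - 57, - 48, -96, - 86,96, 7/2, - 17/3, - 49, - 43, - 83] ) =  [ - 96,  -  86, - 83, - 57, - 54, - 50, - 49, - 48,  -  47, - 43, - 43, - 22,  -  10, - 17/3,  58/17,7/2, 34.22, 96]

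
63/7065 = 7/785 =0.01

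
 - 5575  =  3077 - 8652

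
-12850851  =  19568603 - 32419454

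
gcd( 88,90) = 2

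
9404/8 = 2351/2 = 1175.50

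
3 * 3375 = 10125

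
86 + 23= 109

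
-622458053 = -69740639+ - 552717414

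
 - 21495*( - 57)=1225215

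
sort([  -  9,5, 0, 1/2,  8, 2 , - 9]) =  [-9,- 9,0, 1/2,2, 5, 8]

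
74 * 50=3700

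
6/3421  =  6/3421 = 0.00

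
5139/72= 71 + 3/8 = 71.38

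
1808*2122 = 3836576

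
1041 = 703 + 338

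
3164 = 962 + 2202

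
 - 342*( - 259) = 88578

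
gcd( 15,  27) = 3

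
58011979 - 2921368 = 55090611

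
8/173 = 8/173=0.05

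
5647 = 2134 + 3513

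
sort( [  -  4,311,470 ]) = [-4,311,  470]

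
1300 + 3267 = 4567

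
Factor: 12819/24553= 3^1*43^( - 1)*571^ (-1)*4273^1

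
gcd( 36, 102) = 6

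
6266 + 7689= 13955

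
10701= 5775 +4926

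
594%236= 122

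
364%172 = 20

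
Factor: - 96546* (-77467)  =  2^1*3^1 * 13^1 * 59^1 * 101^1*16091^1 =7479128982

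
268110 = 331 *810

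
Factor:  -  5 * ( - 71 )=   5^1*71^1 = 355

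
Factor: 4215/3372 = 2^(-2)*5^1 = 5/4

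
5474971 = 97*56443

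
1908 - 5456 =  - 3548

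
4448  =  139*32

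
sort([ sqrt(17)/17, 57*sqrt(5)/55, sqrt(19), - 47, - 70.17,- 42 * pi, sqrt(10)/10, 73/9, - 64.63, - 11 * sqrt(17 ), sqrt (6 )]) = [ - 42*pi, - 70.17, - 64.63, - 47, - 11*sqrt( 17), sqrt(17 ) /17, sqrt(10 ) /10, 57*sqrt (5)/55, sqrt( 6 ) , sqrt( 19 ), 73/9 ]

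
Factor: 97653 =3^1*43^1*757^1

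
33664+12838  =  46502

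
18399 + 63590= 81989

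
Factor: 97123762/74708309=2^1*13^( - 2 )*442061^( - 1 )*48561881^1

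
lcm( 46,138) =138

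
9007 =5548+3459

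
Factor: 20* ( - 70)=-1400 = - 2^3*5^2*7^1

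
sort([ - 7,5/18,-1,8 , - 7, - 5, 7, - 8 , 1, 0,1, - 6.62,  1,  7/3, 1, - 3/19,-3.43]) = [ - 8,  -  7,  -  7,- 6.62, - 5,  -  3.43,-1, - 3/19,0,5/18, 1, 1,1,1 , 7/3,7, 8 ]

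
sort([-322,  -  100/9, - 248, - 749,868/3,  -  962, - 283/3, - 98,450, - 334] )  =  [ - 962, - 749,-334, - 322, - 248, - 98, - 283/3, - 100/9,868/3,450] 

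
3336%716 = 472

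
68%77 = 68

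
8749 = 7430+1319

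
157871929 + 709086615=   866958544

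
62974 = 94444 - 31470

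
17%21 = 17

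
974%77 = 50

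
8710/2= 4355 = 4355.00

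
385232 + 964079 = 1349311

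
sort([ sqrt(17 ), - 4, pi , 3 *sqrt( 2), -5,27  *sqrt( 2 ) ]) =[- 5, - 4,pi, sqrt(17),3*sqrt(2 ), 27*sqrt( 2)]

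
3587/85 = 211/5 = 42.20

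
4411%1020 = 331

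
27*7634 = 206118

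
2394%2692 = 2394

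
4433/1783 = 2+ 867/1783 =2.49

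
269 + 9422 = 9691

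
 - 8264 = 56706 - 64970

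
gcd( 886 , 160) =2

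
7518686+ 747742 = 8266428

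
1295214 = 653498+641716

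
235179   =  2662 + 232517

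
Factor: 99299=109^1 * 911^1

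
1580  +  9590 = 11170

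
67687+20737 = 88424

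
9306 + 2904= 12210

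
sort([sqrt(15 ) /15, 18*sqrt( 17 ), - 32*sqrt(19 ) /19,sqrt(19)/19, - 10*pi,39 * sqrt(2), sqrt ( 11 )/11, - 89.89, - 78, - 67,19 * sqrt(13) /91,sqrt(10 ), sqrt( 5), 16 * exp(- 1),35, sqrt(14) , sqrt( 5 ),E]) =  [ - 89.89, - 78,  -  67, - 10*pi, - 32*sqrt(19 )/19 , sqrt( 19)/19, sqrt (15)/15,sqrt(11)/11,19*sqrt(13) /91,sqrt(5), sqrt( 5 ),E,sqrt( 10), sqrt ( 14),16*exp( -1),35,39 * sqrt(2 ), 18 * sqrt( 17)] 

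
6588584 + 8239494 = 14828078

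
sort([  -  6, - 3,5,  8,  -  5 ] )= [ - 6, - 5, - 3,  5,8]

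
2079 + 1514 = 3593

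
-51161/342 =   -  150 + 139/342 = -149.59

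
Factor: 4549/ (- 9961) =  - 7^( - 1)*1423^(-1)*4549^1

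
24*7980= 191520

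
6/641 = 6/641 = 0.01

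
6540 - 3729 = 2811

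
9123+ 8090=17213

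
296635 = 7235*41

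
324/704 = 81/176 = 0.46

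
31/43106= 31/43106= 0.00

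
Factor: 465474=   2^1*3^1*23^1*3373^1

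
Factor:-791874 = -2^1*3^2 * 29^1 * 37^1 * 41^1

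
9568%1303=447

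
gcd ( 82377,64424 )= 1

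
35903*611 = 21936733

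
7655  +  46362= 54017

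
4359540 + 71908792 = 76268332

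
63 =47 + 16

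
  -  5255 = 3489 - 8744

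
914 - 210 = 704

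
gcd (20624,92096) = 16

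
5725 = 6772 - 1047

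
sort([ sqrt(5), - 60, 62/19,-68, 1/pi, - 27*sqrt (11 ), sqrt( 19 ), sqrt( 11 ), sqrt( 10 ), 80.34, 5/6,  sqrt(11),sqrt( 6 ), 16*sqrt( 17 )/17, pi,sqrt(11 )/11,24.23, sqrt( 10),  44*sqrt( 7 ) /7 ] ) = [ - 27*sqrt( 11 ), - 68,-60, sqrt(11 ) /11,1/pi, 5/6, sqrt( 5), sqrt(6), pi , sqrt( 10) , sqrt( 10),  62/19,  sqrt(11 ), sqrt (11 ),  16*sqrt( 17 ) /17,sqrt( 19), 44* sqrt(7 )/7,24.23, 80.34 ]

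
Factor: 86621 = 19^1*47^1 * 97^1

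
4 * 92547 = 370188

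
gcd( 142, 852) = 142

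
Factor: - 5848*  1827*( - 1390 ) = 2^4*3^2 * 5^1 * 7^1*17^1*29^1 * 43^1 * 139^1=   14851171440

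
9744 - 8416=1328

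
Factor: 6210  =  2^1*3^3*5^1*23^1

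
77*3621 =278817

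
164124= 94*1746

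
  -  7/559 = -7/559= - 0.01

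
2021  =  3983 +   -  1962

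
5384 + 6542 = 11926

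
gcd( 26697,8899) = 8899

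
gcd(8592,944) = 16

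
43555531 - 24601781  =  18953750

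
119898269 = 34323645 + 85574624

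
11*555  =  6105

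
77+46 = 123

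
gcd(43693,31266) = 1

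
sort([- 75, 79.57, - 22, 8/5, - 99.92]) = [ - 99.92, - 75,-22 , 8/5,79.57] 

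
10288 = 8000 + 2288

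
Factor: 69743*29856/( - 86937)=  - 694082336/28979 = - 2^5*97^1*311^1*719^1*28979^ ( - 1 ) 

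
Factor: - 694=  - 2^1*347^1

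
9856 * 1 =9856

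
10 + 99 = 109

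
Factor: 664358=2^1 *332179^1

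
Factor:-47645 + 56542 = 7^1*31^1*41^1 = 8897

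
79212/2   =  39606 = 39606.00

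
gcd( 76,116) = 4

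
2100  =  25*84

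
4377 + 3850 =8227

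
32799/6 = 5466  +  1/2 = 5466.50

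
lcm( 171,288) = 5472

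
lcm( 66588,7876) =732468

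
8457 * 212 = 1792884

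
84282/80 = 1053 + 21/40=1053.53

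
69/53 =69/53 = 1.30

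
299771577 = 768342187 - 468570610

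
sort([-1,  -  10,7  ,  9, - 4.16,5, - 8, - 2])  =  [ - 10, - 8, - 4.16 ,- 2,-1, 5,7,  9]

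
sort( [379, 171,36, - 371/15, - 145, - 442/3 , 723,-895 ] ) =[ - 895,- 442/3,  -  145, - 371/15,36, 171, 379, 723]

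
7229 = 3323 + 3906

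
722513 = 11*65683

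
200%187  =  13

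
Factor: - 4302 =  - 2^1*3^2*239^1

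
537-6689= - 6152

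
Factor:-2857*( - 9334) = 26667238  =  2^1*13^1 * 359^1 * 2857^1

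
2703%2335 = 368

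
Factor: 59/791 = 7^( - 1)*59^1*113^( - 1)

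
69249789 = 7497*9237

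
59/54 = 1 + 5/54 = 1.09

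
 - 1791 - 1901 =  - 3692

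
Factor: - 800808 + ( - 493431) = -1294239 = - 3^1 * 47^1*67^1 * 137^1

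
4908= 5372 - 464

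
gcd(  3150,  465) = 15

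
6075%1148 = 335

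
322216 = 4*80554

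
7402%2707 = 1988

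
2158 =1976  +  182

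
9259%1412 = 787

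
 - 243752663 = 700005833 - 943758496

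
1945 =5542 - 3597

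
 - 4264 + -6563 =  - 10827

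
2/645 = 2/645 = 0.00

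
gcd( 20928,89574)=6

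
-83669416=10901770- 94571186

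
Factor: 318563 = 7^1*17^1*2677^1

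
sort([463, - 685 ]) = [ - 685,463 ] 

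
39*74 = 2886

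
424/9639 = 424/9639 = 0.04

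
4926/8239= 4926/8239  =  0.60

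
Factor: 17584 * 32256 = 567189504 = 2^13 *3^2 * 7^2 * 157^1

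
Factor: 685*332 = 227420  =  2^2*5^1*83^1* 137^1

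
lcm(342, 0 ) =0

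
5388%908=848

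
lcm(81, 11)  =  891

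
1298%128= 18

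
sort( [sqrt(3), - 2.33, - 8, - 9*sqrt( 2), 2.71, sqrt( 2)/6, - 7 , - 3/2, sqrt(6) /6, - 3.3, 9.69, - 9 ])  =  [ - 9*sqrt( 2), - 9, - 8, - 7, - 3.3, - 2.33, - 3/2,sqrt( 2)/6, sqrt( 6)/6, sqrt(3),2.71,9.69 ] 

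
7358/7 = 1051  +  1/7 = 1051.14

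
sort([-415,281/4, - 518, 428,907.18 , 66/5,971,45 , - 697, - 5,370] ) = [ - 697, - 518, - 415, - 5, 66/5,  45,281/4, 370,428, 907.18 , 971]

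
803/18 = 803/18=44.61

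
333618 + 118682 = 452300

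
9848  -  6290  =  3558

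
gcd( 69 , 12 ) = 3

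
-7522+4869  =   - 2653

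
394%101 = 91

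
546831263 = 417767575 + 129063688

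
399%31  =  27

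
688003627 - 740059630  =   - 52056003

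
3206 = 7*458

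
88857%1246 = 391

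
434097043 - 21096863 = 413000180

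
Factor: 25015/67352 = 2^( - 3)*5^1* 5003^1*8419^( - 1 ) 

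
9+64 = 73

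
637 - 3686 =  - 3049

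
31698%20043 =11655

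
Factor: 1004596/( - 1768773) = - 2^2*3^( - 1)*251149^1 *589591^(- 1 )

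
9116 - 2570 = 6546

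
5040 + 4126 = 9166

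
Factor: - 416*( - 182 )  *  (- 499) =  - 2^6*7^1 * 13^2*499^1 = - 37780288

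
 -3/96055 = - 3/96055= -0.00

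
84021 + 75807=159828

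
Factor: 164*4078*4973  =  2^3*41^1*2039^1*4973^1 = 3325902616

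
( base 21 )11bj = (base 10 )9952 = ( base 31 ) ab1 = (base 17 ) 2077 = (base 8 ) 23340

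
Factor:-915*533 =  -3^1*5^1*13^1*41^1*61^1 = - 487695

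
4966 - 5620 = -654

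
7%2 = 1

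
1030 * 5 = 5150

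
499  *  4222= 2106778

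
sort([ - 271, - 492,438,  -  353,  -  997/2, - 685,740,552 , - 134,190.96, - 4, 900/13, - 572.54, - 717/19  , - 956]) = [- 956, - 685 , - 572.54,- 997/2 , - 492 , - 353 , - 271 ,  -  134,-717/19,  -  4,900/13,  190.96 , 438 , 552,740] 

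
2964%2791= 173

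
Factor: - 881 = -881^1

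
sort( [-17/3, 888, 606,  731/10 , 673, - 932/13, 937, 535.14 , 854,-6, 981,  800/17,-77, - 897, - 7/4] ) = [ - 897, - 77,  -  932/13, - 6 , - 17/3, - 7/4, 800/17, 731/10, 535.14, 606,673,854,  888,  937, 981]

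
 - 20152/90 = - 10076/45 =- 223.91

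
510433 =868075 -357642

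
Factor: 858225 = 3^1*5^2 * 11443^1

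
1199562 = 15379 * 78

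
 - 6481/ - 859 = 7 + 468/859 = 7.54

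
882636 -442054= 440582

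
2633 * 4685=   12335605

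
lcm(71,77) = 5467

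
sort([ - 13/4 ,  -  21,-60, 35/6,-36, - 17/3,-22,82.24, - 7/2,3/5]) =[  -  60 ,-36, - 22,-21,-17/3,-7/2,- 13/4,3/5,35/6,82.24 ] 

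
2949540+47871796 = 50821336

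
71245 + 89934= 161179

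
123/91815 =41/30605  =  0.00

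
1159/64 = 18 + 7/64 = 18.11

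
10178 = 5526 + 4652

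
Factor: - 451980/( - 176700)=3^5*5^( - 1)*19^( - 1 ) =243/95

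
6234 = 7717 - 1483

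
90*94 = 8460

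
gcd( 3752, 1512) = 56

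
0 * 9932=0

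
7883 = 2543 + 5340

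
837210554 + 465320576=1302531130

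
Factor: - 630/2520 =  - 2^(  -  2) = -1/4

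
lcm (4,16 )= 16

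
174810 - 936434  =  -761624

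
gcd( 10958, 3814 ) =2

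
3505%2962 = 543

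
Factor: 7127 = 7127^1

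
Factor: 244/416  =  61/104 = 2^( - 3) * 13^( -1 )*61^1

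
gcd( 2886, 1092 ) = 78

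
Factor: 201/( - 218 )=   -  2^(  -  1)*3^1*67^1*109^ ( - 1)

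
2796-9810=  - 7014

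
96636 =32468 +64168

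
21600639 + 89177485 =110778124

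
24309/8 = 24309/8 = 3038.62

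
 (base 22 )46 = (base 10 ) 94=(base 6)234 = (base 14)6a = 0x5e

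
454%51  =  46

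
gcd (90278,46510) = 2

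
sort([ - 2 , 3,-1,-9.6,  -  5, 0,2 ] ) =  [-9.6, -5 , - 2, - 1,0,2,3]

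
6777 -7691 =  - 914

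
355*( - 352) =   -  124960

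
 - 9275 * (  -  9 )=83475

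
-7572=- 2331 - 5241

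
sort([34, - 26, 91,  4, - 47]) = [ - 47, - 26, 4,34, 91]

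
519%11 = 2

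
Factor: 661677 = 3^1*220559^1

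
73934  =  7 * 10562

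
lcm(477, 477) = 477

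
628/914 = 314/457=0.69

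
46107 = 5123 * 9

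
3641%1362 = 917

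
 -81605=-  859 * 95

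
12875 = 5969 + 6906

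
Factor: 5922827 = 5922827^1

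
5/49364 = 5/49364 = 0.00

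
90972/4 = 22743 = 22743.00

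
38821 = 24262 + 14559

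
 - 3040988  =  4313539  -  7354527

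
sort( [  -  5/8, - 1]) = [ - 1, - 5/8]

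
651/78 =8 + 9/26 =8.35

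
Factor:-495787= -495787^1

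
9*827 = 7443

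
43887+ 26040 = 69927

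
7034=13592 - 6558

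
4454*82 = 365228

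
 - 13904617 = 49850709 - 63755326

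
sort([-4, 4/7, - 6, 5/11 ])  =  [ - 6,-4, 5/11, 4/7 ]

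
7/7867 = 7/7867 =0.00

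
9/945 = 1/105 = 0.01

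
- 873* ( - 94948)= 82889604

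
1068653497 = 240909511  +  827743986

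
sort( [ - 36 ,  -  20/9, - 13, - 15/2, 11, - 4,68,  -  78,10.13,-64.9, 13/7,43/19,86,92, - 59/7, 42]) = [ - 78, - 64.9,  -  36,-13, - 59/7,-15/2, - 4, - 20/9, 13/7,  43/19,10.13,11,42,68,86,92 ] 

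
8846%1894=1270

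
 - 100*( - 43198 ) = 4319800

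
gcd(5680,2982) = 142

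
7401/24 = 2467/8 = 308.38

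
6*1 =6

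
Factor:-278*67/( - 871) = 278/13 =2^1*13^ ( - 1)*139^1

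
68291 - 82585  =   - 14294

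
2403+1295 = 3698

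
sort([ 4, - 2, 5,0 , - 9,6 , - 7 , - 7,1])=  [ - 9, - 7,-7  , - 2, 0, 1, 4,5,  6 ] 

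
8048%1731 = 1124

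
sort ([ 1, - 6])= [ - 6, 1] 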